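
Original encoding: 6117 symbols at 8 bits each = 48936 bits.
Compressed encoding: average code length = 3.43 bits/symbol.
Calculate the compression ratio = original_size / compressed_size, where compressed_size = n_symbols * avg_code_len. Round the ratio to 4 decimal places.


original_size = n_symbols * orig_bits = 6117 * 8 = 48936 bits
compressed_size = n_symbols * avg_code_len = 6117 * 3.43 = 20981.31 bits
ratio = original_size / compressed_size = 48936 / 20981.31 = 2.3324

Compression ratio = 2.3324


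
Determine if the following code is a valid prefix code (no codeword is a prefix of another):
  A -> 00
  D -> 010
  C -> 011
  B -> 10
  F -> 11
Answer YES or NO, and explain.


Checking each pair (does one codeword prefix another?):
  A='00' vs D='010': no prefix
  A='00' vs C='011': no prefix
  A='00' vs B='10': no prefix
  A='00' vs F='11': no prefix
  D='010' vs A='00': no prefix
  D='010' vs C='011': no prefix
  D='010' vs B='10': no prefix
  D='010' vs F='11': no prefix
  C='011' vs A='00': no prefix
  C='011' vs D='010': no prefix
  C='011' vs B='10': no prefix
  C='011' vs F='11': no prefix
  B='10' vs A='00': no prefix
  B='10' vs D='010': no prefix
  B='10' vs C='011': no prefix
  B='10' vs F='11': no prefix
  F='11' vs A='00': no prefix
  F='11' vs D='010': no prefix
  F='11' vs C='011': no prefix
  F='11' vs B='10': no prefix
No violation found over all pairs.

YES -- this is a valid prefix code. No codeword is a prefix of any other codeword.


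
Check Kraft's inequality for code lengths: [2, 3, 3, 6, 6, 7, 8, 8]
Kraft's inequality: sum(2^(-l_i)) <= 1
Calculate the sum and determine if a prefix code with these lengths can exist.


Sum = 2^(-2) + 2^(-3) + 2^(-3) + 2^(-6) + 2^(-6) + 2^(-7) + 2^(-8) + 2^(-8)
    = 0.25 + 0.125 + 0.125 + 0.015625 + 0.015625 + 0.0078125 + 0.00390625 + 0.00390625
    = 140/256 = 0.546875
Since 0.546875 <= 1, Kraft's inequality IS satisfied.
A prefix code with these lengths CAN exist.

Kraft sum = 0.546875. Satisfied.


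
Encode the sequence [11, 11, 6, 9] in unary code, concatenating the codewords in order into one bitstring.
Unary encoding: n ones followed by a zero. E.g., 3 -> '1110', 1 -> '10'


Encode each number as n ones followed by a terminating 0:
  11 -> 111111111110 (12 bits)
  11 -> 111111111110 (12 bits)
  6 -> 1111110 (7 bits)
  9 -> 1111111110 (10 bits)
Total length = 12 + 12 + 7 + 10 = 41 bits.

Unary([11, 11, 6, 9]) = 11111111111011111111111011111101111111110 (41 bits)


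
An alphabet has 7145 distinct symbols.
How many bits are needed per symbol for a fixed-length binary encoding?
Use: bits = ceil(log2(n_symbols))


log2(7145) = 12.8027
Bracket: 2^12 = 4096 < 7145 <= 2^13 = 8192
So ceil(log2(7145)) = 13

bits = ceil(log2(7145)) = ceil(12.8027) = 13 bits


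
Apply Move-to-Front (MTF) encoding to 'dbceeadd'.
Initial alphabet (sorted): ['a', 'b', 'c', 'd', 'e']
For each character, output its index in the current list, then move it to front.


MTF encoding:
'd': index 3 in ['a', 'b', 'c', 'd', 'e'] -> ['d', 'a', 'b', 'c', 'e']
'b': index 2 in ['d', 'a', 'b', 'c', 'e'] -> ['b', 'd', 'a', 'c', 'e']
'c': index 3 in ['b', 'd', 'a', 'c', 'e'] -> ['c', 'b', 'd', 'a', 'e']
'e': index 4 in ['c', 'b', 'd', 'a', 'e'] -> ['e', 'c', 'b', 'd', 'a']
'e': index 0 in ['e', 'c', 'b', 'd', 'a'] -> ['e', 'c', 'b', 'd', 'a']
'a': index 4 in ['e', 'c', 'b', 'd', 'a'] -> ['a', 'e', 'c', 'b', 'd']
'd': index 4 in ['a', 'e', 'c', 'b', 'd'] -> ['d', 'a', 'e', 'c', 'b']
'd': index 0 in ['d', 'a', 'e', 'c', 'b'] -> ['d', 'a', 'e', 'c', 'b']


Output: [3, 2, 3, 4, 0, 4, 4, 0]


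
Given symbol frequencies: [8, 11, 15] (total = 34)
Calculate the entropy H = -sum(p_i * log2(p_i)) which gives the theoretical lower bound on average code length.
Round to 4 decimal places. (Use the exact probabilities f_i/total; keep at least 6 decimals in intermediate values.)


Per-symbol terms -p_i * log2(p_i) with p_i = f_i/34:
  p = 8/34 = 0.235294: log2(p) = -2.087463, -p*log2(p) = 0.491168
  p = 11/34 = 0.323529: log2(p) = -1.628031, -p*log2(p) = 0.526716
  p = 15/34 = 0.441176: log2(p) = -1.180572, -p*log2(p) = 0.520841
H = 0.491168 + 0.526716 + 0.520841 = 1.538725

H = 1.5387 bits/symbol


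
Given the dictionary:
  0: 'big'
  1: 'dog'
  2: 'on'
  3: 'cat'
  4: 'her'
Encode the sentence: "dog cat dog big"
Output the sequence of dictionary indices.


Look up each word in the dictionary:
  'dog' -> 1
  'cat' -> 3
  'dog' -> 1
  'big' -> 0

Encoded: [1, 3, 1, 0]


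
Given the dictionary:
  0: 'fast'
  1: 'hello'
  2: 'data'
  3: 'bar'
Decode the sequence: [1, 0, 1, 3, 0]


Look up each index in the dictionary:
  1 -> 'hello'
  0 -> 'fast'
  1 -> 'hello'
  3 -> 'bar'
  0 -> 'fast'

Decoded: "hello fast hello bar fast"


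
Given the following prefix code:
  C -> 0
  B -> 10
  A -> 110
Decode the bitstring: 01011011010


Decoding step by step:
Bits 0 -> C
Bits 10 -> B
Bits 110 -> A
Bits 110 -> A
Bits 10 -> B


Decoded message: CBAAB


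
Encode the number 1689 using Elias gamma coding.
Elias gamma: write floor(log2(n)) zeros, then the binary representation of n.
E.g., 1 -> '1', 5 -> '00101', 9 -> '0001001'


num_bits = floor(log2(1689)) + 1 = 11
leading_zeros = num_bits - 1 = 10
binary(1689) = 11010011001

Elias gamma(1689) = '0000000000' + '11010011001' = 000000000011010011001 (21 bits)


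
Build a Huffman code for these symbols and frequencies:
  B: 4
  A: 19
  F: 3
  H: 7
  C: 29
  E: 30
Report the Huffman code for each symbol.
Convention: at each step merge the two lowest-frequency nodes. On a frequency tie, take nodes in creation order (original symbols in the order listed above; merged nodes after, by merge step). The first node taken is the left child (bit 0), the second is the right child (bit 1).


Huffman tree construction:
Step 1: Merge F(3) + B(4) = 7
Step 2: Merge H(7) + (F+B)(7) = 14
Step 3: Merge (H+(F+B))(14) + A(19) = 33
Step 4: Merge C(29) + E(30) = 59
Step 5: Merge ((H+(F+B))+A)(33) + (C+E)(59) = 92
Read each symbol's code off the tree from the root (left child = 0, right child = 1).

Codes:
  B: 0011 (length 4)
  A: 01 (length 2)
  F: 0010 (length 4)
  H: 000 (length 3)
  C: 10 (length 2)
  E: 11 (length 2)
Average code length: 205/92 = 2.2283 bits/symbol


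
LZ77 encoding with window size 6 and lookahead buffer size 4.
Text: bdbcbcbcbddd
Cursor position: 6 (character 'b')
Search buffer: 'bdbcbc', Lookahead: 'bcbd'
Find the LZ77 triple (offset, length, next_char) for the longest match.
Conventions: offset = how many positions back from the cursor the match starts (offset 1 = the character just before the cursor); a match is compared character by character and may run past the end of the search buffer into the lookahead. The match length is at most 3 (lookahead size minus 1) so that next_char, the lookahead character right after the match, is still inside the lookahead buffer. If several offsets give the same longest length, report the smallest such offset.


Try each offset into the search buffer:
  offset=1 (pos 5, char 'c'): match length 0
  offset=2 (pos 4, char 'b'): match length 3
  offset=3 (pos 3, char 'c'): match length 0
  offset=4 (pos 2, char 'b'): match length 3
  offset=5 (pos 1, char 'd'): match length 0
  offset=6 (pos 0, char 'b'): match length 1
Longest match has length 3, found at offsets 2, 4; take the smallest, offset 2.
next_char = character at position 6 + 3 = 9 -> 'd'

Best match: offset=2, length=3 (matching 'bcb' starting at position 4)
LZ77 triple: (2, 3, 'd')


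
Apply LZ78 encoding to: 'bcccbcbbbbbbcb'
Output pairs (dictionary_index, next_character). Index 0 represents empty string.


LZ78 encoding steps:
Dictionary: {0: ''}
Step 1: w='' (idx 0), next='b' -> output (0, 'b'), add 'b' as idx 1
Step 2: w='' (idx 0), next='c' -> output (0, 'c'), add 'c' as idx 2
Step 3: w='c' (idx 2), next='c' -> output (2, 'c'), add 'cc' as idx 3
Step 4: w='b' (idx 1), next='c' -> output (1, 'c'), add 'bc' as idx 4
Step 5: w='b' (idx 1), next='b' -> output (1, 'b'), add 'bb' as idx 5
Step 6: w='bb' (idx 5), next='b' -> output (5, 'b'), add 'bbb' as idx 6
Step 7: w='bc' (idx 4), next='b' -> output (4, 'b'), add 'bcb' as idx 7


Encoded: [(0, 'b'), (0, 'c'), (2, 'c'), (1, 'c'), (1, 'b'), (5, 'b'), (4, 'b')]


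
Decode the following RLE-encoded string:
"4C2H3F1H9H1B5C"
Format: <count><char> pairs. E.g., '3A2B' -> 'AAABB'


Expanding each <count><char> pair:
  4C -> 'CCCC'
  2H -> 'HH'
  3F -> 'FFF'
  1H -> 'H'
  9H -> 'HHHHHHHHH'
  1B -> 'B'
  5C -> 'CCCCC'

Decoded = CCCCHHFFFHHHHHHHHHHBCCCCC


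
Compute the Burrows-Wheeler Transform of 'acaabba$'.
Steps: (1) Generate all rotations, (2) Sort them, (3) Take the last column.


Rotations (sorted):
  0: $acaabba -> last char: a
  1: a$acaabb -> last char: b
  2: aabba$ac -> last char: c
  3: abba$aca -> last char: a
  4: acaabba$ -> last char: $
  5: ba$acaab -> last char: b
  6: bba$acaa -> last char: a
  7: caabba$a -> last char: a


BWT = abca$baa


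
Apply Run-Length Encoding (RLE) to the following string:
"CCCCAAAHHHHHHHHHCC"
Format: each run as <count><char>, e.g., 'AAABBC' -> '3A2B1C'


Scanning runs left to right:
  i=0: run of 'C' x 4 -> '4C'
  i=4: run of 'A' x 3 -> '3A'
  i=7: run of 'H' x 9 -> '9H'
  i=16: run of 'C' x 2 -> '2C'

RLE = 4C3A9H2C


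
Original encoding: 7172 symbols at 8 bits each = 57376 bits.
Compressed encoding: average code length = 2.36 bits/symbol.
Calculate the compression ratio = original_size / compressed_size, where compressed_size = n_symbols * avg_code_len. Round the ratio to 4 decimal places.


original_size = n_symbols * orig_bits = 7172 * 8 = 57376 bits
compressed_size = n_symbols * avg_code_len = 7172 * 2.36 = 16925.92 bits
ratio = original_size / compressed_size = 57376 / 16925.92 = 3.3898

Compression ratio = 3.3898


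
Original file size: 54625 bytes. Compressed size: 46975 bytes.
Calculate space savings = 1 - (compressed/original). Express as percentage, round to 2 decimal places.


ratio = compressed/original = 46975/54625 = 0.859954
savings = 1 - ratio = 1 - 0.859954 = 0.140046
as a percentage: 0.140046 * 100 = 14.0%

Space savings = 1 - 46975/54625 = 14.0%


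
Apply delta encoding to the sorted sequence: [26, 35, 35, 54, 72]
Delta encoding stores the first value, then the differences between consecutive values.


First value: 26
Deltas:
  35 - 26 = 9
  35 - 35 = 0
  54 - 35 = 19
  72 - 54 = 18


Delta encoded: [26, 9, 0, 19, 18]


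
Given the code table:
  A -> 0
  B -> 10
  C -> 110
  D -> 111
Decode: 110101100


Decoding:
110 -> C
10 -> B
110 -> C
0 -> A


Result: CBCA


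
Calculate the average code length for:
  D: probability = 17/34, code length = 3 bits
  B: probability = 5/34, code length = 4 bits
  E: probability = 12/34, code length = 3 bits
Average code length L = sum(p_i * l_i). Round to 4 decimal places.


Weighted contributions p_i * l_i:
  D: (17/34) * 3 = 51/34
  B: (5/34) * 4 = 20/34
  E: (12/34) * 3 = 36/34
Sum = (51 + 20 + 36)/34 = 107/34

L = 107/34 = 3.1471 bits/symbol


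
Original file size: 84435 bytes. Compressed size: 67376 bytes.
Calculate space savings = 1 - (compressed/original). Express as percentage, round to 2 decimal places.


ratio = compressed/original = 67376/84435 = 0.797963
savings = 1 - ratio = 1 - 0.797963 = 0.202037
as a percentage: 0.202037 * 100 = 20.2%

Space savings = 1 - 67376/84435 = 20.2%


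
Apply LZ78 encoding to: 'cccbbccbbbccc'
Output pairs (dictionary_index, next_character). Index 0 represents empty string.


LZ78 encoding steps:
Dictionary: {0: ''}
Step 1: w='' (idx 0), next='c' -> output (0, 'c'), add 'c' as idx 1
Step 2: w='c' (idx 1), next='c' -> output (1, 'c'), add 'cc' as idx 2
Step 3: w='' (idx 0), next='b' -> output (0, 'b'), add 'b' as idx 3
Step 4: w='b' (idx 3), next='c' -> output (3, 'c'), add 'bc' as idx 4
Step 5: w='c' (idx 1), next='b' -> output (1, 'b'), add 'cb' as idx 5
Step 6: w='b' (idx 3), next='b' -> output (3, 'b'), add 'bb' as idx 6
Step 7: w='cc' (idx 2), next='c' -> output (2, 'c'), add 'ccc' as idx 7


Encoded: [(0, 'c'), (1, 'c'), (0, 'b'), (3, 'c'), (1, 'b'), (3, 'b'), (2, 'c')]


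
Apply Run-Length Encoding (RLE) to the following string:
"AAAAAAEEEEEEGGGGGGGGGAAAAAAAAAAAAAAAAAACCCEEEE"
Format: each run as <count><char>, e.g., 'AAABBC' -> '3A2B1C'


Scanning runs left to right:
  i=0: run of 'A' x 6 -> '6A'
  i=6: run of 'E' x 6 -> '6E'
  i=12: run of 'G' x 9 -> '9G'
  i=21: run of 'A' x 18 -> '18A'
  i=39: run of 'C' x 3 -> '3C'
  i=42: run of 'E' x 4 -> '4E'

RLE = 6A6E9G18A3C4E


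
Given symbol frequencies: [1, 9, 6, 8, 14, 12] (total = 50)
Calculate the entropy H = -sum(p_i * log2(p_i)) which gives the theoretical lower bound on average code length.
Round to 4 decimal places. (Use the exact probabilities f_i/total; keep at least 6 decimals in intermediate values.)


Per-symbol terms -p_i * log2(p_i) with p_i = f_i/50:
  p = 1/50 = 0.020000: log2(p) = -5.643856, -p*log2(p) = 0.112877
  p = 9/50 = 0.180000: log2(p) = -2.473931, -p*log2(p) = 0.445308
  p = 6/50 = 0.120000: log2(p) = -3.058894, -p*log2(p) = 0.367067
  p = 8/50 = 0.160000: log2(p) = -2.643856, -p*log2(p) = 0.423017
  p = 14/50 = 0.280000: log2(p) = -1.836501, -p*log2(p) = 0.514220
  p = 12/50 = 0.240000: log2(p) = -2.058894, -p*log2(p) = 0.494134
H = 0.112877 + 0.445308 + 0.367067 + 0.423017 + 0.514220 + 0.494134 = 2.356623

H = 2.3566 bits/symbol


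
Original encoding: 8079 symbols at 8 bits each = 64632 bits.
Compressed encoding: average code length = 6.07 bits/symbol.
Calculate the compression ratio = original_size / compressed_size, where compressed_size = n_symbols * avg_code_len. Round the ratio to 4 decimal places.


original_size = n_symbols * orig_bits = 8079 * 8 = 64632 bits
compressed_size = n_symbols * avg_code_len = 8079 * 6.07 = 49039.53 bits
ratio = original_size / compressed_size = 64632 / 49039.53 = 1.318

Compression ratio = 1.318


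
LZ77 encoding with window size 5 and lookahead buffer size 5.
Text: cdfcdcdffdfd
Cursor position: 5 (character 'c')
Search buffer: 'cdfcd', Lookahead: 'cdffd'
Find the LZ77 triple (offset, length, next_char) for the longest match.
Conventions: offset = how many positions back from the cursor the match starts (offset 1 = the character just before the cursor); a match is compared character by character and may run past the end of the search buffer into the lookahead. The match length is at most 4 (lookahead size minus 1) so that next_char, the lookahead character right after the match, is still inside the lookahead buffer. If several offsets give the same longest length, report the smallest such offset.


Try each offset into the search buffer:
  offset=1 (pos 4, char 'd'): match length 0
  offset=2 (pos 3, char 'c'): match length 2
  offset=3 (pos 2, char 'f'): match length 0
  offset=4 (pos 1, char 'd'): match length 0
  offset=5 (pos 0, char 'c'): match length 3
Longest match has length 3 at offset 5.
next_char = character at position 5 + 3 = 8 -> 'f'

Best match: offset=5, length=3 (matching 'cdf' starting at position 0)
LZ77 triple: (5, 3, 'f')


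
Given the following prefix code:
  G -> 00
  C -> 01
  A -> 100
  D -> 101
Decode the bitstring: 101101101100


Decoding step by step:
Bits 101 -> D
Bits 101 -> D
Bits 101 -> D
Bits 100 -> A


Decoded message: DDDA


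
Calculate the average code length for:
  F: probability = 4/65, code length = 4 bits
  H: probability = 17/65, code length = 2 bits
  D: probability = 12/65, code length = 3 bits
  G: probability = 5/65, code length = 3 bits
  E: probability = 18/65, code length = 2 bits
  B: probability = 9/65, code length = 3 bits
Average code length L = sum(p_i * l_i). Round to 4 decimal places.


Weighted contributions p_i * l_i:
  F: (4/65) * 4 = 16/65
  H: (17/65) * 2 = 34/65
  D: (12/65) * 3 = 36/65
  G: (5/65) * 3 = 15/65
  E: (18/65) * 2 = 36/65
  B: (9/65) * 3 = 27/65
Sum = (16 + 34 + 36 + 15 + 36 + 27)/65 = 164/65

L = 164/65 = 2.5231 bits/symbol


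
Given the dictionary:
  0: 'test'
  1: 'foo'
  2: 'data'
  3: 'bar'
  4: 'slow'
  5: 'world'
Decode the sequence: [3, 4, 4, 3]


Look up each index in the dictionary:
  3 -> 'bar'
  4 -> 'slow'
  4 -> 'slow'
  3 -> 'bar'

Decoded: "bar slow slow bar"


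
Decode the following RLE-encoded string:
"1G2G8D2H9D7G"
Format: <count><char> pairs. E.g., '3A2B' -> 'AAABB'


Expanding each <count><char> pair:
  1G -> 'G'
  2G -> 'GG'
  8D -> 'DDDDDDDD'
  2H -> 'HH'
  9D -> 'DDDDDDDDD'
  7G -> 'GGGGGGG'

Decoded = GGGDDDDDDDDHHDDDDDDDDDGGGGGGG


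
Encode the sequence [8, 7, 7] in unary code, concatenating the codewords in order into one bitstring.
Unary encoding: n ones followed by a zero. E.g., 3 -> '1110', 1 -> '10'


Encode each number as n ones followed by a terminating 0:
  8 -> 111111110 (9 bits)
  7 -> 11111110 (8 bits)
  7 -> 11111110 (8 bits)
Total length = 9 + 8 + 8 = 25 bits.

Unary([8, 7, 7]) = 1111111101111111011111110 (25 bits)


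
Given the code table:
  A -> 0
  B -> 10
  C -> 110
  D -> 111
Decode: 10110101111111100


Decoding:
10 -> B
110 -> C
10 -> B
111 -> D
111 -> D
110 -> C
0 -> A


Result: BCBDDCA


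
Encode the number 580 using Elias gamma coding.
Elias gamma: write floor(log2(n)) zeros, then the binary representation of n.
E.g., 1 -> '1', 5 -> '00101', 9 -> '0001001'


num_bits = floor(log2(580)) + 1 = 10
leading_zeros = num_bits - 1 = 9
binary(580) = 1001000100

Elias gamma(580) = '000000000' + '1001000100' = 0000000001001000100 (19 bits)


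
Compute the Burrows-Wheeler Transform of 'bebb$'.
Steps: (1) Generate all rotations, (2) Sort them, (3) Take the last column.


Rotations (sorted):
  0: $bebb -> last char: b
  1: b$beb -> last char: b
  2: bb$be -> last char: e
  3: bebb$ -> last char: $
  4: ebb$b -> last char: b


BWT = bbe$b


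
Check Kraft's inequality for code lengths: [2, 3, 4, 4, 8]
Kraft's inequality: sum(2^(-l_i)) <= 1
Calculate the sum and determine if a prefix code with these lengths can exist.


Sum = 2^(-2) + 2^(-3) + 2^(-4) + 2^(-4) + 2^(-8)
    = 0.25 + 0.125 + 0.0625 + 0.0625 + 0.00390625
    = 129/256 = 0.50390625
Since 0.50390625 <= 1, Kraft's inequality IS satisfied.
A prefix code with these lengths CAN exist.

Kraft sum = 0.50390625. Satisfied.


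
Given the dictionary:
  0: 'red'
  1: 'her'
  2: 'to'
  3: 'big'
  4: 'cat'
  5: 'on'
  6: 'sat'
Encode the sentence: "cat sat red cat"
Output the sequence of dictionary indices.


Look up each word in the dictionary:
  'cat' -> 4
  'sat' -> 6
  'red' -> 0
  'cat' -> 4

Encoded: [4, 6, 0, 4]


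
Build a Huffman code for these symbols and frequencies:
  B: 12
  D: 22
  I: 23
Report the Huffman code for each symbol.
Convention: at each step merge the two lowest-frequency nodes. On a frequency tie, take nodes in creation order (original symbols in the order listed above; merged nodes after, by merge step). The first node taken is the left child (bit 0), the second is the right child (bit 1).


Huffman tree construction:
Step 1: Merge B(12) + D(22) = 34
Step 2: Merge I(23) + (B+D)(34) = 57
Read each symbol's code off the tree from the root (left child = 0, right child = 1).

Codes:
  B: 10 (length 2)
  D: 11 (length 2)
  I: 0 (length 1)
Average code length: 91/57 = 1.5965 bits/symbol


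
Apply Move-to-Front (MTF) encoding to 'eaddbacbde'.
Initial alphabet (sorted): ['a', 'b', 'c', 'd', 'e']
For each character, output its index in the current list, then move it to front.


MTF encoding:
'e': index 4 in ['a', 'b', 'c', 'd', 'e'] -> ['e', 'a', 'b', 'c', 'd']
'a': index 1 in ['e', 'a', 'b', 'c', 'd'] -> ['a', 'e', 'b', 'c', 'd']
'd': index 4 in ['a', 'e', 'b', 'c', 'd'] -> ['d', 'a', 'e', 'b', 'c']
'd': index 0 in ['d', 'a', 'e', 'b', 'c'] -> ['d', 'a', 'e', 'b', 'c']
'b': index 3 in ['d', 'a', 'e', 'b', 'c'] -> ['b', 'd', 'a', 'e', 'c']
'a': index 2 in ['b', 'd', 'a', 'e', 'c'] -> ['a', 'b', 'd', 'e', 'c']
'c': index 4 in ['a', 'b', 'd', 'e', 'c'] -> ['c', 'a', 'b', 'd', 'e']
'b': index 2 in ['c', 'a', 'b', 'd', 'e'] -> ['b', 'c', 'a', 'd', 'e']
'd': index 3 in ['b', 'c', 'a', 'd', 'e'] -> ['d', 'b', 'c', 'a', 'e']
'e': index 4 in ['d', 'b', 'c', 'a', 'e'] -> ['e', 'd', 'b', 'c', 'a']


Output: [4, 1, 4, 0, 3, 2, 4, 2, 3, 4]


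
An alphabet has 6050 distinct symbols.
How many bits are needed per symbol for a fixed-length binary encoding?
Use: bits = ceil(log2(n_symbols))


log2(6050) = 12.5627
Bracket: 2^12 = 4096 < 6050 <= 2^13 = 8192
So ceil(log2(6050)) = 13

bits = ceil(log2(6050)) = ceil(12.5627) = 13 bits


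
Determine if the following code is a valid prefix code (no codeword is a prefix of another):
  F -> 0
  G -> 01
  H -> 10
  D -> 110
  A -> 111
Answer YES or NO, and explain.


Checking each pair (does one codeword prefix another?):
  F='0' vs G='01': prefix -- VIOLATION

NO -- this is NOT a valid prefix code. F (0) is a prefix of G (01).


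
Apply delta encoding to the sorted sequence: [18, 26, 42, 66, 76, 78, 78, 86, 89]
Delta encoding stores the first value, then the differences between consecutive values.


First value: 18
Deltas:
  26 - 18 = 8
  42 - 26 = 16
  66 - 42 = 24
  76 - 66 = 10
  78 - 76 = 2
  78 - 78 = 0
  86 - 78 = 8
  89 - 86 = 3


Delta encoded: [18, 8, 16, 24, 10, 2, 0, 8, 3]


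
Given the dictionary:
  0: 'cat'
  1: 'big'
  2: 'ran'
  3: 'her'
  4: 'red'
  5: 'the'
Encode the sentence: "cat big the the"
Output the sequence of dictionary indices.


Look up each word in the dictionary:
  'cat' -> 0
  'big' -> 1
  'the' -> 5
  'the' -> 5

Encoded: [0, 1, 5, 5]


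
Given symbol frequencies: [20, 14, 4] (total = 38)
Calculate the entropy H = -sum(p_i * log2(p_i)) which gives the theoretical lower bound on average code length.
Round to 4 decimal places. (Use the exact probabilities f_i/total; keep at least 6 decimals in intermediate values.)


Per-symbol terms -p_i * log2(p_i) with p_i = f_i/38:
  p = 20/38 = 0.526316: log2(p) = -0.925999, -p*log2(p) = 0.487368
  p = 14/38 = 0.368421: log2(p) = -1.440573, -p*log2(p) = 0.530737
  p = 4/38 = 0.105263: log2(p) = -3.247928, -p*log2(p) = 0.341887
H = 0.487368 + 0.530737 + 0.341887 = 1.359992

H = 1.36 bits/symbol


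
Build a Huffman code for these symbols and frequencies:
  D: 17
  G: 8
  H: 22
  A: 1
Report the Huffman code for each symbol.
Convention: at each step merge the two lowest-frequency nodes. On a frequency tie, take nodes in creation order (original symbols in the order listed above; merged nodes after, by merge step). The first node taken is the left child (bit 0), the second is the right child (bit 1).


Huffman tree construction:
Step 1: Merge A(1) + G(8) = 9
Step 2: Merge (A+G)(9) + D(17) = 26
Step 3: Merge H(22) + ((A+G)+D)(26) = 48
Read each symbol's code off the tree from the root (left child = 0, right child = 1).

Codes:
  D: 11 (length 2)
  G: 101 (length 3)
  H: 0 (length 1)
  A: 100 (length 3)
Average code length: 83/48 = 1.7292 bits/symbol


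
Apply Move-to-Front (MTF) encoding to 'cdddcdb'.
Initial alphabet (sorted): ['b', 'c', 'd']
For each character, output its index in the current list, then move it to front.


MTF encoding:
'c': index 1 in ['b', 'c', 'd'] -> ['c', 'b', 'd']
'd': index 2 in ['c', 'b', 'd'] -> ['d', 'c', 'b']
'd': index 0 in ['d', 'c', 'b'] -> ['d', 'c', 'b']
'd': index 0 in ['d', 'c', 'b'] -> ['d', 'c', 'b']
'c': index 1 in ['d', 'c', 'b'] -> ['c', 'd', 'b']
'd': index 1 in ['c', 'd', 'b'] -> ['d', 'c', 'b']
'b': index 2 in ['d', 'c', 'b'] -> ['b', 'd', 'c']


Output: [1, 2, 0, 0, 1, 1, 2]


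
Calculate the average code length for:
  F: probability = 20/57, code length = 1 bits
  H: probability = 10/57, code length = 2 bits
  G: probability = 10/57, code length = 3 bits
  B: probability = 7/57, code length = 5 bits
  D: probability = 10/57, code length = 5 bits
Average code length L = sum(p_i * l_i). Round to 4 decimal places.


Weighted contributions p_i * l_i:
  F: (20/57) * 1 = 20/57
  H: (10/57) * 2 = 20/57
  G: (10/57) * 3 = 30/57
  B: (7/57) * 5 = 35/57
  D: (10/57) * 5 = 50/57
Sum = (20 + 20 + 30 + 35 + 50)/57 = 155/57

L = 155/57 = 2.7193 bits/symbol


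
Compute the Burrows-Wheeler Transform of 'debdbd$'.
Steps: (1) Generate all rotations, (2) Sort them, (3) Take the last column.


Rotations (sorted):
  0: $debdbd -> last char: d
  1: bd$debd -> last char: d
  2: bdbd$de -> last char: e
  3: d$debdb -> last char: b
  4: dbd$deb -> last char: b
  5: debdbd$ -> last char: $
  6: ebdbd$d -> last char: d


BWT = ddebb$d


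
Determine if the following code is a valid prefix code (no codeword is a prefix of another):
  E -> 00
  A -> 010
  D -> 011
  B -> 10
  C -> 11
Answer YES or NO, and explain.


Checking each pair (does one codeword prefix another?):
  E='00' vs A='010': no prefix
  E='00' vs D='011': no prefix
  E='00' vs B='10': no prefix
  E='00' vs C='11': no prefix
  A='010' vs E='00': no prefix
  A='010' vs D='011': no prefix
  A='010' vs B='10': no prefix
  A='010' vs C='11': no prefix
  D='011' vs E='00': no prefix
  D='011' vs A='010': no prefix
  D='011' vs B='10': no prefix
  D='011' vs C='11': no prefix
  B='10' vs E='00': no prefix
  B='10' vs A='010': no prefix
  B='10' vs D='011': no prefix
  B='10' vs C='11': no prefix
  C='11' vs E='00': no prefix
  C='11' vs A='010': no prefix
  C='11' vs D='011': no prefix
  C='11' vs B='10': no prefix
No violation found over all pairs.

YES -- this is a valid prefix code. No codeword is a prefix of any other codeword.


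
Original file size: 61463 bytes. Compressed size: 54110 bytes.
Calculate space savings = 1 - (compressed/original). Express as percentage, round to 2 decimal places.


ratio = compressed/original = 54110/61463 = 0.880367
savings = 1 - ratio = 1 - 0.880367 = 0.119633
as a percentage: 0.119633 * 100 = 11.96%

Space savings = 1 - 54110/61463 = 11.96%


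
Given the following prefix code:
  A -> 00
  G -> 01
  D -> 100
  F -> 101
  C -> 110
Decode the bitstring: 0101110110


Decoding step by step:
Bits 01 -> G
Bits 01 -> G
Bits 110 -> C
Bits 110 -> C


Decoded message: GGCC


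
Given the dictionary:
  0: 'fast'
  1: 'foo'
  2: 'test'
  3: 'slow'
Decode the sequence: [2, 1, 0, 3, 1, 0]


Look up each index in the dictionary:
  2 -> 'test'
  1 -> 'foo'
  0 -> 'fast'
  3 -> 'slow'
  1 -> 'foo'
  0 -> 'fast'

Decoded: "test foo fast slow foo fast"


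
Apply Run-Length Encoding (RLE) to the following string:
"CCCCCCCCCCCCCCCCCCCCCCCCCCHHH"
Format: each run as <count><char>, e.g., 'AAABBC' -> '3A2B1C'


Scanning runs left to right:
  i=0: run of 'C' x 26 -> '26C'
  i=26: run of 'H' x 3 -> '3H'

RLE = 26C3H


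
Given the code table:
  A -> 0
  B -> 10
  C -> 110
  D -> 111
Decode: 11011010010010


Decoding:
110 -> C
110 -> C
10 -> B
0 -> A
10 -> B
0 -> A
10 -> B


Result: CCBABAB


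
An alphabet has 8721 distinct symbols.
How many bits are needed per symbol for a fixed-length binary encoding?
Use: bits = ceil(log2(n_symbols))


log2(8721) = 13.0903
Bracket: 2^13 = 8192 < 8721 <= 2^14 = 16384
So ceil(log2(8721)) = 14

bits = ceil(log2(8721)) = ceil(13.0903) = 14 bits


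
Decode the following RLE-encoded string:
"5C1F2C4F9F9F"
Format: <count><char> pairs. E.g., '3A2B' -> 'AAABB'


Expanding each <count><char> pair:
  5C -> 'CCCCC'
  1F -> 'F'
  2C -> 'CC'
  4F -> 'FFFF'
  9F -> 'FFFFFFFFF'
  9F -> 'FFFFFFFFF'

Decoded = CCCCCFCCFFFFFFFFFFFFFFFFFFFFFF


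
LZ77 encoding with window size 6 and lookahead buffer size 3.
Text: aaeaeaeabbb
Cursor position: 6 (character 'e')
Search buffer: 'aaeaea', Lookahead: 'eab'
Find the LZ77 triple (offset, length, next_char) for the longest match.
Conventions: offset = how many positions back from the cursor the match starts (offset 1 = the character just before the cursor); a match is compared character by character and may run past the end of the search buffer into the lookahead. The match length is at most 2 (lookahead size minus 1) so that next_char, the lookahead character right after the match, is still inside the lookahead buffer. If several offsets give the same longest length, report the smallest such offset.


Try each offset into the search buffer:
  offset=1 (pos 5, char 'a'): match length 0
  offset=2 (pos 4, char 'e'): match length 2
  offset=3 (pos 3, char 'a'): match length 0
  offset=4 (pos 2, char 'e'): match length 2
  offset=5 (pos 1, char 'a'): match length 0
  offset=6 (pos 0, char 'a'): match length 0
Longest match has length 2, found at offsets 2, 4; take the smallest, offset 2.
next_char = character at position 6 + 2 = 8 -> 'b'

Best match: offset=2, length=2 (matching 'ea' starting at position 4)
LZ77 triple: (2, 2, 'b')


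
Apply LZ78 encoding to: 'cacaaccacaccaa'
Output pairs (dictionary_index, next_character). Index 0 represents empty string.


LZ78 encoding steps:
Dictionary: {0: ''}
Step 1: w='' (idx 0), next='c' -> output (0, 'c'), add 'c' as idx 1
Step 2: w='' (idx 0), next='a' -> output (0, 'a'), add 'a' as idx 2
Step 3: w='c' (idx 1), next='a' -> output (1, 'a'), add 'ca' as idx 3
Step 4: w='a' (idx 2), next='c' -> output (2, 'c'), add 'ac' as idx 4
Step 5: w='ca' (idx 3), next='c' -> output (3, 'c'), add 'cac' as idx 5
Step 6: w='ac' (idx 4), next='c' -> output (4, 'c'), add 'acc' as idx 6
Step 7: w='a' (idx 2), next='a' -> output (2, 'a'), add 'aa' as idx 7


Encoded: [(0, 'c'), (0, 'a'), (1, 'a'), (2, 'c'), (3, 'c'), (4, 'c'), (2, 'a')]


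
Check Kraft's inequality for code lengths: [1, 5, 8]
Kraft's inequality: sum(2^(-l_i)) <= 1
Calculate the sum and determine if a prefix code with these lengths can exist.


Sum = 2^(-1) + 2^(-5) + 2^(-8)
    = 0.5 + 0.03125 + 0.00390625
    = 137/256 = 0.53515625
Since 0.53515625 <= 1, Kraft's inequality IS satisfied.
A prefix code with these lengths CAN exist.

Kraft sum = 0.53515625. Satisfied.


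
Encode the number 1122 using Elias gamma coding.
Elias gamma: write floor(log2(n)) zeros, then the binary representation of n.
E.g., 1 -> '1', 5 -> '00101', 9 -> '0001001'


num_bits = floor(log2(1122)) + 1 = 11
leading_zeros = num_bits - 1 = 10
binary(1122) = 10001100010

Elias gamma(1122) = '0000000000' + '10001100010' = 000000000010001100010 (21 bits)


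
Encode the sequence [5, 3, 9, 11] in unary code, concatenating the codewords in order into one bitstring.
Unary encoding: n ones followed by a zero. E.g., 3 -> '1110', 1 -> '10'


Encode each number as n ones followed by a terminating 0:
  5 -> 111110 (6 bits)
  3 -> 1110 (4 bits)
  9 -> 1111111110 (10 bits)
  11 -> 111111111110 (12 bits)
Total length = 6 + 4 + 10 + 12 = 32 bits.

Unary([5, 3, 9, 11]) = 11111011101111111110111111111110 (32 bits)


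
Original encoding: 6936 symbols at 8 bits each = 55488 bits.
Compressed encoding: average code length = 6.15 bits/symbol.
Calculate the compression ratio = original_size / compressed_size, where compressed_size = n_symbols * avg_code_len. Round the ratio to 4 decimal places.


original_size = n_symbols * orig_bits = 6936 * 8 = 55488 bits
compressed_size = n_symbols * avg_code_len = 6936 * 6.15 = 42656.4 bits
ratio = original_size / compressed_size = 55488 / 42656.4 = 1.3008

Compression ratio = 1.3008


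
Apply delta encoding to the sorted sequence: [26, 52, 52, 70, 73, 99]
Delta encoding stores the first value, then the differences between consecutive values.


First value: 26
Deltas:
  52 - 26 = 26
  52 - 52 = 0
  70 - 52 = 18
  73 - 70 = 3
  99 - 73 = 26


Delta encoded: [26, 26, 0, 18, 3, 26]


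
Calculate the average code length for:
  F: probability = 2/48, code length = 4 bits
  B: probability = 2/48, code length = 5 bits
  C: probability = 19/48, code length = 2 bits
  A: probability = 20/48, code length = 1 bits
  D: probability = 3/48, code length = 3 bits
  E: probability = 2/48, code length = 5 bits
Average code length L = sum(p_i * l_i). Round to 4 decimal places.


Weighted contributions p_i * l_i:
  F: (2/48) * 4 = 8/48
  B: (2/48) * 5 = 10/48
  C: (19/48) * 2 = 38/48
  A: (20/48) * 1 = 20/48
  D: (3/48) * 3 = 9/48
  E: (2/48) * 5 = 10/48
Sum = (8 + 10 + 38 + 20 + 9 + 10)/48 = 95/48

L = 95/48 = 1.9792 bits/symbol


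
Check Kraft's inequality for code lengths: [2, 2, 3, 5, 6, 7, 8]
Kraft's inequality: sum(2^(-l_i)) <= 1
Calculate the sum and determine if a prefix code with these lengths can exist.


Sum = 2^(-2) + 2^(-2) + 2^(-3) + 2^(-5) + 2^(-6) + 2^(-7) + 2^(-8)
    = 0.25 + 0.25 + 0.125 + 0.03125 + 0.015625 + 0.0078125 + 0.00390625
    = 175/256 = 0.68359375
Since 0.68359375 <= 1, Kraft's inequality IS satisfied.
A prefix code with these lengths CAN exist.

Kraft sum = 0.68359375. Satisfied.


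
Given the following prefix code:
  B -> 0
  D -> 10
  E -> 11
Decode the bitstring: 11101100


Decoding step by step:
Bits 11 -> E
Bits 10 -> D
Bits 11 -> E
Bits 0 -> B
Bits 0 -> B


Decoded message: EDEBB


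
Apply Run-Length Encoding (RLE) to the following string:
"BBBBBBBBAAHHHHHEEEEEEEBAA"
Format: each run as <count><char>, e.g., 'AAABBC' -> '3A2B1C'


Scanning runs left to right:
  i=0: run of 'B' x 8 -> '8B'
  i=8: run of 'A' x 2 -> '2A'
  i=10: run of 'H' x 5 -> '5H'
  i=15: run of 'E' x 7 -> '7E'
  i=22: run of 'B' x 1 -> '1B'
  i=23: run of 'A' x 2 -> '2A'

RLE = 8B2A5H7E1B2A


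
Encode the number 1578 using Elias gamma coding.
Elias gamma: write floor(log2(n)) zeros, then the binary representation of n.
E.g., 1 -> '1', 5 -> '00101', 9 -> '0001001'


num_bits = floor(log2(1578)) + 1 = 11
leading_zeros = num_bits - 1 = 10
binary(1578) = 11000101010

Elias gamma(1578) = '0000000000' + '11000101010' = 000000000011000101010 (21 bits)


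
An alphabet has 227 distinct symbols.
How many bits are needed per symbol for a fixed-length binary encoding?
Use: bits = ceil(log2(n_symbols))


log2(227) = 7.8265
Bracket: 2^7 = 128 < 227 <= 2^8 = 256
So ceil(log2(227)) = 8

bits = ceil(log2(227)) = ceil(7.8265) = 8 bits


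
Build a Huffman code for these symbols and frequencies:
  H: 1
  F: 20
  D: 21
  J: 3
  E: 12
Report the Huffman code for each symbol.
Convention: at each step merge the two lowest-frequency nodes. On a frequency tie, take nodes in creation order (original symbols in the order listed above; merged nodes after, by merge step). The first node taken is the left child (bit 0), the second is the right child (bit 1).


Huffman tree construction:
Step 1: Merge H(1) + J(3) = 4
Step 2: Merge (H+J)(4) + E(12) = 16
Step 3: Merge ((H+J)+E)(16) + F(20) = 36
Step 4: Merge D(21) + (((H+J)+E)+F)(36) = 57
Read each symbol's code off the tree from the root (left child = 0, right child = 1).

Codes:
  H: 1000 (length 4)
  F: 11 (length 2)
  D: 0 (length 1)
  J: 1001 (length 4)
  E: 101 (length 3)
Average code length: 113/57 = 1.9825 bits/symbol


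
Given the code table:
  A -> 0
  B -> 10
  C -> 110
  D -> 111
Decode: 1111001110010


Decoding:
111 -> D
10 -> B
0 -> A
111 -> D
0 -> A
0 -> A
10 -> B


Result: DBADAAB


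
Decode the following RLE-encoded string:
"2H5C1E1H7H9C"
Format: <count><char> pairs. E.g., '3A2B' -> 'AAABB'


Expanding each <count><char> pair:
  2H -> 'HH'
  5C -> 'CCCCC'
  1E -> 'E'
  1H -> 'H'
  7H -> 'HHHHHHH'
  9C -> 'CCCCCCCCC'

Decoded = HHCCCCCEHHHHHHHHCCCCCCCCC


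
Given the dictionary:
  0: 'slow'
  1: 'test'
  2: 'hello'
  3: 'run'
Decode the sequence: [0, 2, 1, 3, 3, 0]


Look up each index in the dictionary:
  0 -> 'slow'
  2 -> 'hello'
  1 -> 'test'
  3 -> 'run'
  3 -> 'run'
  0 -> 'slow'

Decoded: "slow hello test run run slow"


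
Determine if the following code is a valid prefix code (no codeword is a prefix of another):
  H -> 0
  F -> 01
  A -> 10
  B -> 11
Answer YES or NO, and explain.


Checking each pair (does one codeword prefix another?):
  H='0' vs F='01': prefix -- VIOLATION

NO -- this is NOT a valid prefix code. H (0) is a prefix of F (01).


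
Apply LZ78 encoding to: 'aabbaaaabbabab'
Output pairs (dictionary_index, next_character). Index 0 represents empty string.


LZ78 encoding steps:
Dictionary: {0: ''}
Step 1: w='' (idx 0), next='a' -> output (0, 'a'), add 'a' as idx 1
Step 2: w='a' (idx 1), next='b' -> output (1, 'b'), add 'ab' as idx 2
Step 3: w='' (idx 0), next='b' -> output (0, 'b'), add 'b' as idx 3
Step 4: w='a' (idx 1), next='a' -> output (1, 'a'), add 'aa' as idx 4
Step 5: w='aa' (idx 4), next='b' -> output (4, 'b'), add 'aab' as idx 5
Step 6: w='b' (idx 3), next='a' -> output (3, 'a'), add 'ba' as idx 6
Step 7: w='ba' (idx 6), next='b' -> output (6, 'b'), add 'bab' as idx 7


Encoded: [(0, 'a'), (1, 'b'), (0, 'b'), (1, 'a'), (4, 'b'), (3, 'a'), (6, 'b')]


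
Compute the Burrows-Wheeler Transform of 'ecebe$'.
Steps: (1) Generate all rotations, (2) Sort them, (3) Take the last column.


Rotations (sorted):
  0: $ecebe -> last char: e
  1: be$ece -> last char: e
  2: cebe$e -> last char: e
  3: e$eceb -> last char: b
  4: ebe$ec -> last char: c
  5: ecebe$ -> last char: $


BWT = eeebc$


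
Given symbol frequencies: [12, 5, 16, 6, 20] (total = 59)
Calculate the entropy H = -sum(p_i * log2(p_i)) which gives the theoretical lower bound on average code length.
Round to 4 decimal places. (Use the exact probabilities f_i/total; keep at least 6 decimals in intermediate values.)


Per-symbol terms -p_i * log2(p_i) with p_i = f_i/59:
  p = 12/59 = 0.203390: log2(p) = -2.297681, -p*log2(p) = 0.467325
  p = 5/59 = 0.084746: log2(p) = -3.560715, -p*log2(p) = 0.301756
  p = 16/59 = 0.271186: log2(p) = -1.882643, -p*log2(p) = 0.510547
  p = 6/59 = 0.101695: log2(p) = -3.297681, -p*log2(p) = 0.335357
  p = 20/59 = 0.338983: log2(p) = -1.560715, -p*log2(p) = 0.529056
H = 0.467325 + 0.301756 + 0.510547 + 0.335357 + 0.529056 = 2.144041

H = 2.144 bits/symbol


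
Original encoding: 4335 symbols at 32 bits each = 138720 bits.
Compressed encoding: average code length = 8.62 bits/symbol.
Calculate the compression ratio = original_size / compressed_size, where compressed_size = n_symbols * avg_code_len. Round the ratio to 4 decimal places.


original_size = n_symbols * orig_bits = 4335 * 32 = 138720 bits
compressed_size = n_symbols * avg_code_len = 4335 * 8.62 = 37367.7 bits
ratio = original_size / compressed_size = 138720 / 37367.7 = 3.7123

Compression ratio = 3.7123


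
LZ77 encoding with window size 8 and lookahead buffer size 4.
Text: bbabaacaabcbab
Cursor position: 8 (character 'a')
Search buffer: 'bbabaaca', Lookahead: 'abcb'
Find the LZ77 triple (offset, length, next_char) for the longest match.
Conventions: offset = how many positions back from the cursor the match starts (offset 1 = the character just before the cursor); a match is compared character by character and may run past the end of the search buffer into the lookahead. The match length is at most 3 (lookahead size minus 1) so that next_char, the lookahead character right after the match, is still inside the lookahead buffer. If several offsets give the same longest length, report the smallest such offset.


Try each offset into the search buffer:
  offset=1 (pos 7, char 'a'): match length 1
  offset=2 (pos 6, char 'c'): match length 0
  offset=3 (pos 5, char 'a'): match length 1
  offset=4 (pos 4, char 'a'): match length 1
  offset=5 (pos 3, char 'b'): match length 0
  offset=6 (pos 2, char 'a'): match length 2
  offset=7 (pos 1, char 'b'): match length 0
  offset=8 (pos 0, char 'b'): match length 0
Longest match has length 2 at offset 6.
next_char = character at position 8 + 2 = 10 -> 'c'

Best match: offset=6, length=2 (matching 'ab' starting at position 2)
LZ77 triple: (6, 2, 'c')


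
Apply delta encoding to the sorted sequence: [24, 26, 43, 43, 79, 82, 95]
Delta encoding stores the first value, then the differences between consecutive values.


First value: 24
Deltas:
  26 - 24 = 2
  43 - 26 = 17
  43 - 43 = 0
  79 - 43 = 36
  82 - 79 = 3
  95 - 82 = 13


Delta encoded: [24, 2, 17, 0, 36, 3, 13]


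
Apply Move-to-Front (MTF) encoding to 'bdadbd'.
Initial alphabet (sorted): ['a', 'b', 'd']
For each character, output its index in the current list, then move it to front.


MTF encoding:
'b': index 1 in ['a', 'b', 'd'] -> ['b', 'a', 'd']
'd': index 2 in ['b', 'a', 'd'] -> ['d', 'b', 'a']
'a': index 2 in ['d', 'b', 'a'] -> ['a', 'd', 'b']
'd': index 1 in ['a', 'd', 'b'] -> ['d', 'a', 'b']
'b': index 2 in ['d', 'a', 'b'] -> ['b', 'd', 'a']
'd': index 1 in ['b', 'd', 'a'] -> ['d', 'b', 'a']


Output: [1, 2, 2, 1, 2, 1]
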